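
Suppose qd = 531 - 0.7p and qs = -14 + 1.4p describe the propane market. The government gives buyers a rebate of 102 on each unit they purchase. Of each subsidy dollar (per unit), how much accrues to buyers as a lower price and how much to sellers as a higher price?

Buyers gain 68 per unit; sellers gain 34 per unit

Pre-subsidy: 531 - 0.7p = -14 + 1.4p gives p* = 5450/21, q* = 1048/3.
With the rebate, buyers effectively pay pb = ps − 102, where ps is the price sellers receive.
Demand in terms of ps becomes qd = 531 − 0.7(ps − 102) = 602.4 - 0.7ps. Setting this equal to supply: 602.4 - 0.7ps = -14 + 1.4ps, so ps = 6164/21.
Buyers pay pb = 6164/21 − 102 = 4022/21; q' = -14 + 1.4·(6164/21) = 5954/15.
Buyers' price falls by p* − pb = 5450/21 − 4022/21 = 68; sellers' price rises by ps − p* = 6164/21 − 5450/21 = 34.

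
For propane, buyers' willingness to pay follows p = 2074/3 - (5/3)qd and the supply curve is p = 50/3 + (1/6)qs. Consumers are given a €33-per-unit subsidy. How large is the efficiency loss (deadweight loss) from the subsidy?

Pre-subsidy: 2074/3 - (5/3)q = 50/3 + (1/6)q gives q* = 368 and p* = 78.
With the rebate, buyers effectively pay pb = ps − 33, where ps is the price sellers receive.
On the curves, pb = 2074/3 - (5/3)q and ps = 50/3 + (1/6)q; the wedge ps − pb = 33 gives 50/3 + (1/6)q − (2074/3 - (5/3)q) = 33, so q' = 386.
Then pb = 2074/3 − (5/3)·386 = 48 and ps = 50/3 + (1/6)·386 = 81.
The subsidy expands output by 386 − 368 = 18 past the efficient level; on those units the gap between marginal cost and willingness to pay runs from 0 up to 33.
DWL = ½ × 33 × 18 = 297.

Deadweight loss = €297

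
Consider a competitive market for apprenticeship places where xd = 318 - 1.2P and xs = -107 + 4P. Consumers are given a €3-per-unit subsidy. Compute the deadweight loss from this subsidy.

Deadweight loss = 54/13

Pre-subsidy: 318 - 1.2P = -107 + 4P gives P* = 2125/26, x* = 2859/13.
With the rebate, buyers effectively pay Pb = Ps − 3, where Ps is the price sellers receive.
Demand in terms of Ps becomes xd = 318 − 1.2(Ps − 3) = 321.6 - 1.2Ps. Setting this equal to supply: 321.6 - 1.2Ps = -107 + 4Ps, so Ps = 2143/26.
Buyers pay Pb = 2143/26 − 3 = 2065/26; x' = -107 + 4·(2143/26) = 2895/13.
The subsidy expands output by 2895/13 − 2859/13 = 36/13 past the efficient level; on those units the gap between marginal cost and willingness to pay runs from 0 up to 3.
DWL = ½ × 3 × 36/13 = 54/13.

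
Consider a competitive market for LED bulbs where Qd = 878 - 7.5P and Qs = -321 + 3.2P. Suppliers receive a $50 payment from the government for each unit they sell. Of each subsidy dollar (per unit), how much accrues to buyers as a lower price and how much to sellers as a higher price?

Buyers gain 1600/107 per unit; sellers gain 3750/107 per unit

Pre-subsidy: 878 - 7.5P = -321 + 3.2P gives P* = 11990/107, Q* = 4021/107.
With the subsidy, sellers receive Ps = Pb + 50 for each unit, where Pb is the price buyers pay.
Supply in terms of Pb becomes Qs = -321 + 3.2(Pb + 50) = -161 + 3.2Pb. Setting this equal to demand: 878 - 7.5Pb = -161 + 3.2Pb, so Pb = 10390/107.
Sellers receive Ps = 10390/107 + 50 = 15740/107; Q' = 878 − 7.5·(10390/107) = 16021/107.
Buyers' price falls by P* − Pb = 11990/107 − 10390/107 = 1600/107; sellers' price rises by Ps − P* = 15740/107 − 11990/107 = 3750/107.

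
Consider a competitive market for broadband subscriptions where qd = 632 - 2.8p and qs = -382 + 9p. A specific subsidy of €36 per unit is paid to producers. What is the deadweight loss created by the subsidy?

Pre-subsidy: 632 - 2.8p = -382 + 9p gives p* = 5070/59, q* = 23092/59.
With the subsidy, sellers receive ps = pb + 36 for each unit, where pb is the price buyers pay.
Supply in terms of pb becomes qs = -382 + 9(pb + 36) = -58 + 9pb. Setting this equal to demand: 632 - 2.8pb = -58 + 9pb, so pb = 3450/59.
Sellers receive ps = 3450/59 + 36 = 5574/59; q' = 632 − 2.8·(3450/59) = 27628/59.
The subsidy expands output by 27628/59 − 23092/59 = 4536/59 past the efficient level; on those units the gap between marginal cost and willingness to pay runs from 0 up to 36.
DWL = ½ × 36 × 4536/59 = 81648/59.

Deadweight loss = 81648/59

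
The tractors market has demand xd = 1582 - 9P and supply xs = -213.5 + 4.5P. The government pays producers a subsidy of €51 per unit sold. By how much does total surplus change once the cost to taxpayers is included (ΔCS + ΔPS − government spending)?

Pre-subsidy: 1582 - 9P = -213.5 + 4.5P gives P* = 133, x* = 385.
With the subsidy, sellers receive Ps = Pb + 51 for each unit, where Pb is the price buyers pay.
Supply in terms of Pb becomes xs = -213.5 + 4.5(Pb + 51) = 16 + 4.5Pb. Setting this equal to demand: 1582 - 9Pb = 16 + 4.5Pb, so Pb = 116.
Sellers receive Ps = 116 + 51 = 167; x' = 1582 − 9·116 = 538.
ΔCS = ½(385 + 538)(133 − 116) = 7845.5; ΔPS = ½(385 + 538)(167 − 133) = 15691.
Government spending = 51 × 538 = 27438.
Net change = 7845.5 + 15691 − 27438 = -3901.5. The loss equals the DWL triangle ½·51·153.

Net change in total surplus = -€3901.5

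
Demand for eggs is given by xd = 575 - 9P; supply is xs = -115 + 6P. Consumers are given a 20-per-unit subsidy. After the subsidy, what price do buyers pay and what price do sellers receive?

Pre-subsidy: 575 - 9P = -115 + 6P gives P* = 46, x* = 161.
With the rebate, buyers effectively pay Pb = Ps − 20, where Ps is the price sellers receive.
Demand in terms of Ps becomes xd = 575 − 9(Ps − 20) = 755 - 9Ps. Setting this equal to supply: 755 - 9Ps = -115 + 6Ps, so Ps = 58.
Buyers pay Pb = 58 − 20 = 38; x' = -115 + 6·58 = 233.

Buyers pay 38; sellers receive 58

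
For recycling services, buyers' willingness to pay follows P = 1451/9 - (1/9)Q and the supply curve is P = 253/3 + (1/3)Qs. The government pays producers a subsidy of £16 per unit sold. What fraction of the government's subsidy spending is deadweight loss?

DWL / government spending = 18/209

Pre-subsidy: 1451/9 - (1/9)Q = 253/3 + (1/3)Q gives Q* = 173 and P* = 142.
With the subsidy, sellers receive Ps = Pb + 16 for each unit, where Pb is the price buyers pay.
On the curves, Pb = 1451/9 - (1/9)Q and Ps = 253/3 + (1/3)Q; the wedge Ps − Pb = 16 gives 253/3 + (1/3)Q − (1451/9 - (1/9)Q) = 16, so Q' = 209.
Then Pb = 1451/9 − (1/9)·209 = 138 and Ps = 253/3 + (1/3)·209 = 154.
ΔCS = ½(173 + 209)(142 − 138) = 764; ΔPS = ½(173 + 209)(154 − 142) = 2292.
Government spending = 16 × 209 = 3344.
DWL = ½ × 16 × (209 − 173) = 288; fraction = 288 / 3344 = 18/209.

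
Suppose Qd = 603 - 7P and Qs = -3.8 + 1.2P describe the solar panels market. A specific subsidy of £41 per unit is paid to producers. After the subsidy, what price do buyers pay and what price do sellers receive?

Buyers pay £68; sellers receive £109

Pre-subsidy: 603 - 7P = -3.8 + 1.2P gives P* = 74, Q* = 85.
With the subsidy, sellers receive Ps = Pb + 41 for each unit, where Pb is the price buyers pay.
Supply in terms of Pb becomes Qs = -3.8 + 1.2(Pb + 41) = 45.4 + 1.2Pb. Setting this equal to demand: 603 - 7Pb = 45.4 + 1.2Pb, so Pb = 68.
Sellers receive Ps = 68 + 41 = 109; Q' = 603 − 7·68 = 127.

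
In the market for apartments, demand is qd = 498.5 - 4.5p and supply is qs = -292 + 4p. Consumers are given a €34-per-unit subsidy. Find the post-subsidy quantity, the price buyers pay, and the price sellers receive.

q' = 152; buyers pay €77; sellers receive €111

Pre-subsidy: 498.5 - 4.5p = -292 + 4p gives p* = 93, q* = 80.
With the rebate, buyers effectively pay pb = ps − 34, where ps is the price sellers receive.
Demand in terms of ps becomes qd = 498.5 − 4.5(ps − 34) = 651.5 - 4.5ps. Setting this equal to supply: 651.5 - 4.5ps = -292 + 4ps, so ps = 111.
Buyers pay pb = 111 − 34 = 77; q' = -292 + 4·111 = 152.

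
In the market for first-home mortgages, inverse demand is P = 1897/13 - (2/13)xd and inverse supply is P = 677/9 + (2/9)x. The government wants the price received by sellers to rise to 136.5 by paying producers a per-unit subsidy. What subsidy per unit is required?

Required subsidy s = 33 per unit

At a seller price of 136.5, quantity supplied is -338.5 + 4.5·136.5 = 275.75.
Buyers absorb 275.75 only when they pay Pb = 1897/13 − (2/13)·275.75 = 103.5.
s = Ps − Pb = 136.5 − 103.5 = 33.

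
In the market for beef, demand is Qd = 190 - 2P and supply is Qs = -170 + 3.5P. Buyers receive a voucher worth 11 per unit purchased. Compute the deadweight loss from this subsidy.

Pre-subsidy: 190 - 2P = -170 + 3.5P gives P* = 720/11, Q* = 650/11.
With the rebate, buyers effectively pay Pb = Ps − 11, where Ps is the price sellers receive.
Demand in terms of Ps becomes Qd = 190 − 2(Ps − 11) = 212 - 2Ps. Setting this equal to supply: 212 - 2Ps = -170 + 3.5Ps, so Ps = 764/11.
Buyers pay Pb = 764/11 − 11 = 643/11; Q' = -170 + 3.5·(764/11) = 804/11.
The subsidy expands output by 804/11 − 650/11 = 14 past the efficient level; on those units the gap between marginal cost and willingness to pay runs from 0 up to 11.
DWL = ½ × 11 × 14 = 77.

Deadweight loss = 77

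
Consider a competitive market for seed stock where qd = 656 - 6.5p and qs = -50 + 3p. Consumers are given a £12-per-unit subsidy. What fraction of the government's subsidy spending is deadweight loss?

Pre-subsidy: 656 - 6.5p = -50 + 3p gives p* = 1412/19, q* = 3286/19.
With the rebate, buyers effectively pay pb = ps − 12, where ps is the price sellers receive.
Demand in terms of ps becomes qd = 656 − 6.5(ps − 12) = 734 - 6.5ps. Setting this equal to supply: 734 - 6.5ps = -50 + 3ps, so ps = 1568/19.
Buyers pay pb = 1568/19 − 12 = 1340/19; q' = -50 + 3·(1568/19) = 3754/19.
ΔCS = ½(3286/19 + 3754/19)(1412/19 − 1340/19) = 253440/361; ΔPS = ½(3286/19 + 3754/19)(1568/19 − 1412/19) = 549120/361.
Government spending = 12 × 3754/19 = 45048/19.
DWL = ½ × 12 × (3754/19 − 3286/19) = 2808/19; fraction = (2808/19) / (45048/19) = 117/1877.

DWL / government spending = 117/1877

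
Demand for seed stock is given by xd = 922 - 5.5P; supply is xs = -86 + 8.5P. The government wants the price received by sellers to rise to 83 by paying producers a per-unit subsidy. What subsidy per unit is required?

At a seller price of 83, quantity supplied is -86 + 8.5·83 = 619.5.
Buyers absorb 619.5 only when they pay Pb with 922 − 5.5·Pb = 619.5, i.e. Pb = 55.
s = Ps − Pb = 83 − 55 = 28.

Required subsidy s = 28 per unit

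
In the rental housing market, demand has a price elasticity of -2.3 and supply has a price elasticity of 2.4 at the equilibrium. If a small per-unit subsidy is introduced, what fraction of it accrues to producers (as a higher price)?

Producer share = 23/47

For a small subsidy around the equilibrium, the benefit split depends on the relative slopes, which at a point are proportional to the elasticities.
Buyer share = εs/(εs + |εd|) = 2.4/(2.4 + 2.3) = 24/47; seller share = |εd|/(εs + |εd|) = 23/47.
So producers capture 23/47 of the subsidy.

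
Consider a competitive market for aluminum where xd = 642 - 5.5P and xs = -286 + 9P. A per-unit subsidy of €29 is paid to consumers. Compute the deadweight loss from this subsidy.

Pre-subsidy: 642 - 5.5P = -286 + 9P gives P* = 64, x* = 290.
With the rebate, buyers effectively pay Pb = Ps − 29, where Ps is the price sellers receive.
Demand in terms of Ps becomes xd = 642 − 5.5(Ps − 29) = 801.5 - 5.5Ps. Setting this equal to supply: 801.5 - 5.5Ps = -286 + 9Ps, so Ps = 75.
Buyers pay Pb = 75 − 29 = 46; x' = -286 + 9·75 = 389.
The subsidy expands output by 389 − 290 = 99 past the efficient level; on those units the gap between marginal cost and willingness to pay runs from 0 up to 29.
DWL = ½ × 29 × 99 = 1435.5.

Deadweight loss = €1435.5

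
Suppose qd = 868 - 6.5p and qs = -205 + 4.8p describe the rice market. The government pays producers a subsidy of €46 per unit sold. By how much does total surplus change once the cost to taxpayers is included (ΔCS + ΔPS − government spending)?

Pre-subsidy: 868 - 6.5p = -205 + 4.8p gives p* = 10730/113, q* = 28339/113.
With the subsidy, sellers receive ps = pb + 46 for each unit, where pb is the price buyers pay.
Supply in terms of pb becomes qs = -205 + 4.8(pb + 46) = 15.8 + 4.8pb. Setting this equal to demand: 868 - 6.5pb = 15.8 + 4.8pb, so pb = 8522/113.
Sellers receive ps = 8522/113 + 46 = 13720/113; q' = 868 − 6.5·(8522/113) = 42691/113.
ΔCS = ½(28339/113 + 42691/113)(10730/113 − 8522/113) = 78417120/12769; ΔPS = ½(28339/113 + 42691/113)(13720/113 − 10730/113) = 106189850/12769.
Government spending = 46 × 42691/113 = 1963786/113.
Net change = 78417120/12769 + 106189850/12769 − 1963786/113 = -330096/113. The loss equals the DWL triangle ½·46·14352/113.

Net change in total surplus = -330096/113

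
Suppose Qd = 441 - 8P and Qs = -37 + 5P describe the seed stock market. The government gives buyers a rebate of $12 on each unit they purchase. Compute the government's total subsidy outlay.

Government cost = 28668/13

Pre-subsidy: 441 - 8P = -37 + 5P gives P* = 478/13, Q* = 1909/13.
With the rebate, buyers effectively pay Pb = Ps − 12, where Ps is the price sellers receive.
Demand in terms of Ps becomes Qd = 441 − 8(Ps − 12) = 537 - 8Ps. Setting this equal to supply: 537 - 8Ps = -37 + 5Ps, so Ps = 574/13.
Buyers pay Pb = 574/13 − 12 = 418/13; Q' = -37 + 5·(574/13) = 2389/13.
Government outlay = subsidy × quantity = 12 × 2389/13 = 28668/13.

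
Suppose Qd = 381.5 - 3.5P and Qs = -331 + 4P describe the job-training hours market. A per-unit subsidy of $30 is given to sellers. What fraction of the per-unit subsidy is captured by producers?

Pre-subsidy: 381.5 - 3.5P = -331 + 4P gives P* = 95, Q* = 49.
With the subsidy, sellers receive Ps = Pb + 30 for each unit, where Pb is the price buyers pay.
Supply in terms of Pb becomes Qs = -331 + 4(Pb + 30) = -211 + 4Pb. Setting this equal to demand: 381.5 - 3.5Pb = -211 + 4Pb, so Pb = 79.
Sellers receive Ps = 79 + 30 = 109; Q' = 381.5 − 3.5·79 = 105.
Buyers' price falls by P* − Pb = 95 − 79 = 16; sellers' price rises by Ps − P* = 109 − 95 = 14.
So producers capture 14/30 = 7/15 of each unit of subsidy.

Producer share = 7/15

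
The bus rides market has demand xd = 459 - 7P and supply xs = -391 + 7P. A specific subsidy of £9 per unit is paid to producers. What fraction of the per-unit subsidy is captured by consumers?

Consumer share = 0.5

Pre-subsidy: 459 - 7P = -391 + 7P gives P* = 425/7, x* = 34.
With the subsidy, sellers receive Ps = Pb + 9 for each unit, where Pb is the price buyers pay.
Supply in terms of Pb becomes xs = -391 + 7(Pb + 9) = -328 + 7Pb. Setting this equal to demand: 459 - 7Pb = -328 + 7Pb, so Pb = 787/14.
Sellers receive Ps = 787/14 + 9 = 913/14; x' = 459 − 7·(787/14) = 65.5.
Buyers' price falls by P* − Pb = 425/7 − 787/14 = 4.5; sellers' price rises by Ps − P* = 913/14 − 425/7 = 4.5.
So consumers capture 4.5/9 = 0.5 of each unit of subsidy.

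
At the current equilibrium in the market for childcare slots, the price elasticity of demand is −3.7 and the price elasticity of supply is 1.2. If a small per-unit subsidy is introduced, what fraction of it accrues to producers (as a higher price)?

For a small subsidy around the equilibrium, the benefit split depends on the relative slopes, which at a point are proportional to the elasticities.
Buyer share = εs/(εs + |εd|) = 1.2/(1.2 + 3.7) = 12/49; seller share = |εd|/(εs + |εd|) = 37/49.
So producers capture 37/49 of the subsidy.

Producer share = 37/49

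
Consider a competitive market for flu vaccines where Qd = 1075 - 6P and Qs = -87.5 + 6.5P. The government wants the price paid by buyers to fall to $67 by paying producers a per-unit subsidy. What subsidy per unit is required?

At a buyer price of 67, quantity demanded is 1075 − 6·67 = 673.
Sellers supply 673 only when they receive Ps with -87.5 + 6.5·Ps = 673, i.e. Ps = 117.
s = Ps − Pb = 117 − 67 = 50.

Required subsidy s = $50 per unit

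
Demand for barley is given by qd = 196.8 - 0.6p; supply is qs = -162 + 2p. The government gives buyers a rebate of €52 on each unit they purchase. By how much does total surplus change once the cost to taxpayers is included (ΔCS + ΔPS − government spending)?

Net change in total surplus = -€624

Pre-subsidy: 196.8 - 0.6p = -162 + 2p gives p* = 138, q* = 114.
With the rebate, buyers effectively pay pb = ps − 52, where ps is the price sellers receive.
Demand in terms of ps becomes qd = 196.8 − 0.6(ps − 52) = 228 - 0.6ps. Setting this equal to supply: 228 - 0.6ps = -162 + 2ps, so ps = 150.
Buyers pay pb = 150 − 52 = 98; q' = -162 + 2·150 = 138.
ΔCS = ½(114 + 138)(138 − 98) = 5040; ΔPS = ½(114 + 138)(150 − 138) = 1512.
Government spending = 52 × 138 = 7176.
Net change = 5040 + 1512 − 7176 = -624. The loss equals the DWL triangle ½·52·24.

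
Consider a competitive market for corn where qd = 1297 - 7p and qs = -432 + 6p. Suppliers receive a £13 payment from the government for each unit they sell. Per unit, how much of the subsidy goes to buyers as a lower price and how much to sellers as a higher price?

Pre-subsidy: 1297 - 7p = -432 + 6p gives p* = 133, q* = 366.
With the subsidy, sellers receive ps = pb + 13 for each unit, where pb is the price buyers pay.
Supply in terms of pb becomes qs = -432 + 6(pb + 13) = -354 + 6pb. Setting this equal to demand: 1297 - 7pb = -354 + 6pb, so pb = 127.
Sellers receive ps = 127 + 13 = 140; q' = 1297 − 7·127 = 408.
Buyers' price falls by p* − pb = 133 − 127 = 6; sellers' price rises by ps − p* = 140 − 133 = 7.

Buyers gain £6 per unit; sellers gain £7 per unit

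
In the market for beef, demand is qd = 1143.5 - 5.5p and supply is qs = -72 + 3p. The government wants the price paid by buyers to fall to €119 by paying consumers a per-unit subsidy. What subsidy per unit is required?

At a buyer price of 119, quantity demanded is 1143.5 − 5.5·119 = 489.
Sellers supply 489 only when they receive ps with -72 + 3·ps = 489, i.e. ps = 187.
s = ps − pb = 187 − 119 = 68.

Required subsidy s = €68 per unit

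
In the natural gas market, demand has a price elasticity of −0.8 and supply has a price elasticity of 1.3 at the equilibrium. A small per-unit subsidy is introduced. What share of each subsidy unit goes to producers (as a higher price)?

Producer share = 8/21

For a small subsidy around the equilibrium, the benefit split depends on the relative slopes, which at a point are proportional to the elasticities.
Buyer share = εs/(εs + |εd|) = 1.3/(1.3 + 0.8) = 13/21; seller share = |εd|/(εs + |εd|) = 8/21.
So producers capture 8/21 of the subsidy.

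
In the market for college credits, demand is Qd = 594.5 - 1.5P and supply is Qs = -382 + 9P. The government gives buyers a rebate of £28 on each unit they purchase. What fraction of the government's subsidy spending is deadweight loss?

DWL / government spending = 18/491

Pre-subsidy: 594.5 - 1.5P = -382 + 9P gives P* = 93, Q* = 455.
With the rebate, buyers effectively pay Pb = Ps − 28, where Ps is the price sellers receive.
Demand in terms of Ps becomes Qd = 594.5 − 1.5(Ps − 28) = 636.5 - 1.5Ps. Setting this equal to supply: 636.5 - 1.5Ps = -382 + 9Ps, so Ps = 97.
Buyers pay Pb = 97 − 28 = 69; Q' = -382 + 9·97 = 491.
ΔCS = ½(455 + 491)(93 − 69) = 11352; ΔPS = ½(455 + 491)(97 − 93) = 1892.
Government spending = 28 × 491 = 13748.
DWL = ½ × 28 × (491 − 455) = 504; fraction = 504 / 13748 = 18/491.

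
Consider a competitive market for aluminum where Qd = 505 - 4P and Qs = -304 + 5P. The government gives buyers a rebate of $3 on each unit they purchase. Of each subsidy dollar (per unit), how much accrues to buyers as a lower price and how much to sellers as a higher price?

Buyers gain 5/3 per unit; sellers gain 4/3 per unit

Pre-subsidy: 505 - 4P = -304 + 5P gives P* = 809/9, Q* = 1309/9.
With the rebate, buyers effectively pay Pb = Ps − 3, where Ps is the price sellers receive.
Demand in terms of Ps becomes Qd = 505 − 4(Ps − 3) = 517 - 4Ps. Setting this equal to supply: 517 - 4Ps = -304 + 5Ps, so Ps = 821/9.
Buyers pay Pb = 821/9 − 3 = 794/9; Q' = -304 + 5·(821/9) = 1369/9.
Buyers' price falls by P* − Pb = 809/9 − 794/9 = 5/3; sellers' price rises by Ps − P* = 821/9 − 809/9 = 4/3.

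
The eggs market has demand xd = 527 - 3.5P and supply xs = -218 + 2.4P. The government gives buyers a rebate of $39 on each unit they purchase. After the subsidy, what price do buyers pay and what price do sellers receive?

Pre-subsidy: 527 - 3.5P = -218 + 2.4P gives P* = 7450/59, x* = 5018/59.
With the rebate, buyers effectively pay Pb = Ps − 39, where Ps is the price sellers receive.
Demand in terms of Ps becomes xd = 527 − 3.5(Ps − 39) = 663.5 - 3.5Ps. Setting this equal to supply: 663.5 - 3.5Ps = -218 + 2.4Ps, so Ps = 8815/59.
Buyers pay Pb = 8815/59 − 39 = 6514/59; x' = -218 + 2.4·(8815/59) = 8294/59.

Buyers pay 6514/59; sellers receive 8815/59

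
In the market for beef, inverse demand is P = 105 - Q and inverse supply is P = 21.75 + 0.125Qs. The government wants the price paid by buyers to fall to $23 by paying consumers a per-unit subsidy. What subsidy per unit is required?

Required subsidy s = $9 per unit

At a buyer price of 23, quantity demanded is 105 − 1·23 = 82.
Sellers supply 82 only when they receive Ps = 21.75 + 0.125·82 = 32.
s = Ps − Pb = 32 − 23 = 9.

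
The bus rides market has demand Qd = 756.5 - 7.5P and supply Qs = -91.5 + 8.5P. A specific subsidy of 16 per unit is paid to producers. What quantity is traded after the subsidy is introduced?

Pre-subsidy: 756.5 - 7.5P = -91.5 + 8.5P gives P* = 53, Q* = 359.
With the subsidy, sellers receive Ps = Pb + 16 for each unit, where Pb is the price buyers pay.
Supply in terms of Pb becomes Qs = -91.5 + 8.5(Pb + 16) = 44.5 + 8.5Pb. Setting this equal to demand: 756.5 - 7.5Pb = 44.5 + 8.5Pb, so Pb = 44.5.
Sellers receive Ps = 44.5 + 16 = 60.5; Q' = 756.5 − 7.5·44.5 = 422.75.

Q' = 422.75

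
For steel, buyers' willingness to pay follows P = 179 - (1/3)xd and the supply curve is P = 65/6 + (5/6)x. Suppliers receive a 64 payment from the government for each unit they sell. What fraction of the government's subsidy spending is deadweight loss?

Pre-subsidy: 179 - (1/3)x = 65/6 + (5/6)x gives x* = 1009/7 and P* = 2750/21.
With the subsidy, sellers receive Ps = Pb + 64 for each unit, where Pb is the price buyers pay.
On the curves, Pb = 179 - (1/3)x and Ps = 65/6 + (5/6)x; the wedge Ps − Pb = 64 gives 65/6 + (5/6)x − (179 - (1/3)x) = 64, so x' = 199.
Then Pb = 179 − (1/3)·199 = 338/3 and Ps = 65/6 + (5/6)·199 = 530/3.
ΔCS = ½(1009/7 + 199)(2750/21 − 338/3) = 153728/49; ΔPS = ½(1009/7 + 199)(530/3 − 2750/21) = 384320/49.
Government spending = 64 × 199 = 12736.
DWL = ½ × 64 × (199 − 1009/7) = 12288/7; fraction = (12288/7) / 12736 = 192/1393.

DWL / government spending = 192/1393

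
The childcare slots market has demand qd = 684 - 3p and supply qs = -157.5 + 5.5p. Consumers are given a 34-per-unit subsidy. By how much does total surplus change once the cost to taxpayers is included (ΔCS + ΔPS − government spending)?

Pre-subsidy: 684 - 3p = -157.5 + 5.5p gives p* = 99, q* = 387.
With the rebate, buyers effectively pay pb = ps − 34, where ps is the price sellers receive.
Demand in terms of ps becomes qd = 684 − 3(ps − 34) = 786 - 3ps. Setting this equal to supply: 786 - 3ps = -157.5 + 5.5ps, so ps = 111.
Buyers pay pb = 111 − 34 = 77; q' = -157.5 + 5.5·111 = 453.
ΔCS = ½(387 + 453)(99 − 77) = 9240; ΔPS = ½(387 + 453)(111 − 99) = 5040.
Government spending = 34 × 453 = 15402.
Net change = 9240 + 5040 − 15402 = -1122. The loss equals the DWL triangle ½·34·66.

Net change in total surplus = -1122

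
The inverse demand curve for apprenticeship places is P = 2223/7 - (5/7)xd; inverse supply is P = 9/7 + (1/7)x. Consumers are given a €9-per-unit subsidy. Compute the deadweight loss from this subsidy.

Pre-subsidy: 2223/7 - (5/7)x = 9/7 + (1/7)x gives x* = 369 and P* = 54.
With the rebate, buyers effectively pay Pb = Ps − 9, where Ps is the price sellers receive.
On the curves, Pb = 2223/7 - (5/7)x and Ps = 9/7 + (1/7)x; the wedge Ps − Pb = 9 gives 9/7 + (1/7)x − (2223/7 - (5/7)x) = 9, so x' = 379.5.
Then Pb = 2223/7 − (5/7)·379.5 = 46.5 and Ps = 9/7 + (1/7)·379.5 = 55.5.
The subsidy expands output by 379.5 − 369 = 10.5 past the efficient level; on those units the gap between marginal cost and willingness to pay runs from 0 up to 9.
DWL = ½ × 9 × 10.5 = 47.25.

Deadweight loss = €47.25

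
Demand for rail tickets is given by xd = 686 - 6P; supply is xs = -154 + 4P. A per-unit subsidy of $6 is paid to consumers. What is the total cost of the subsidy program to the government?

Pre-subsidy: 686 - 6P = -154 + 4P gives P* = 84, x* = 182.
With the rebate, buyers effectively pay Pb = Ps − 6, where Ps is the price sellers receive.
Demand in terms of Ps becomes xd = 686 − 6(Ps − 6) = 722 - 6Ps. Setting this equal to supply: 722 - 6Ps = -154 + 4Ps, so Ps = 87.6.
Buyers pay Pb = 87.6 − 6 = 81.6; x' = -154 + 4·87.6 = 196.4.
Government outlay = subsidy × quantity = 6 × 196.4 = 1178.4.

Government cost = $1178.4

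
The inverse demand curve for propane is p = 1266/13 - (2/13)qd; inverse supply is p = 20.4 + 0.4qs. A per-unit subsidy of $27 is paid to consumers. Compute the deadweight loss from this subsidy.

Deadweight loss = $658.125

Pre-subsidy: 1266/13 - (2/13)q = 20.4 + 0.4q gives q* = 139 and p* = 76.
With the rebate, buyers effectively pay pb = ps − 27, where ps is the price sellers receive.
On the curves, pb = 1266/13 - (2/13)q and ps = 20.4 + 0.4q; the wedge ps − pb = 27 gives 20.4 + 0.4q − (1266/13 - (2/13)q) = 27, so q' = 187.75.
Then pb = 1266/13 − (2/13)·187.75 = 68.5 and ps = 20.4 + 0.4·187.75 = 95.5.
The subsidy expands output by 187.75 − 139 = 48.75 past the efficient level; on those units the gap between marginal cost and willingness to pay runs from 0 up to 27.
DWL = ½ × 27 × 48.75 = 658.125.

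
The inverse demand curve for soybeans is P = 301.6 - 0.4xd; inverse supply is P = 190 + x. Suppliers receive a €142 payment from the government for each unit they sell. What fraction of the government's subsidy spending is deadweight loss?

Pre-subsidy: 301.6 - 0.4x = 190 + x gives x* = 558/7 and P* = 1888/7.
With the subsidy, sellers receive Ps = Pb + 142 for each unit, where Pb is the price buyers pay.
On the curves, Pb = 301.6 - 0.4x and Ps = 190 + x; the wedge Ps − Pb = 142 gives 190 + x − (301.6 - 0.4x) = 142, so x' = 1268/7.
Then Pb = 301.6 − 0.4·(1268/7) = 1604/7 and Ps = 190 + 1·(1268/7) = 2598/7.
ΔCS = ½(558/7 + 1268/7)(1888/7 − 1604/7) = 259292/49; ΔPS = ½(558/7 + 1268/7)(2598/7 − 1888/7) = 648230/49.
Government spending = 142 × 1268/7 = 180056/7.
DWL = ½ × 142 × (1268/7 − 558/7) = 50410/7; fraction = (50410/7) / (180056/7) = 355/1268.

DWL / government spending = 355/1268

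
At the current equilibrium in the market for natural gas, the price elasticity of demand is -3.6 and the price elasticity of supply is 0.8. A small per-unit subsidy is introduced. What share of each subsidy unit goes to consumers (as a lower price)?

Consumer share = 2/11

For a small subsidy around the equilibrium, the benefit split depends on the relative slopes, which at a point are proportional to the elasticities.
Buyer share = εs/(εs + |εd|) = 0.8/(0.8 + 3.6) = 2/11; seller share = |εd|/(εs + |εd|) = 9/11.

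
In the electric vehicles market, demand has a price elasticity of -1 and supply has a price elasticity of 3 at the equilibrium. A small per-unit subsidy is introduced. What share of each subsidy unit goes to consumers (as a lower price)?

Consumer share = 0.75

For a small subsidy around the equilibrium, the benefit split depends on the relative slopes, which at a point are proportional to the elasticities.
Buyer share = εs/(εs + |εd|) = 3/(3 + 1) = 0.75; seller share = |εd|/(εs + |εd|) = 0.25.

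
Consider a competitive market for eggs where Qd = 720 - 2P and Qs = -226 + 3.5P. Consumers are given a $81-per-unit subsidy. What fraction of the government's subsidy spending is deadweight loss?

DWL / government spending = 567/5270

Pre-subsidy: 720 - 2P = -226 + 3.5P gives P* = 172, Q* = 376.
With the rebate, buyers effectively pay Pb = Ps − 81, where Ps is the price sellers receive.
Demand in terms of Ps becomes Qd = 720 − 2(Ps − 81) = 882 - 2Ps. Setting this equal to supply: 882 - 2Ps = -226 + 3.5Ps, so Ps = 2216/11.
Buyers pay Pb = 2216/11 − 81 = 1325/11; Q' = -226 + 3.5·(2216/11) = 5270/11.
ΔCS = ½(376 + 5270/11)(172 − 1325/11) = 2666601/121; ΔPS = ½(376 + 5270/11)(2216/11 − 172) = 1523772/121.
Government spending = 81 × 5270/11 = 426870/11.
DWL = ½ × 81 × (5270/11 − 376) = 45927/11; fraction = (45927/11) / (426870/11) = 567/5270.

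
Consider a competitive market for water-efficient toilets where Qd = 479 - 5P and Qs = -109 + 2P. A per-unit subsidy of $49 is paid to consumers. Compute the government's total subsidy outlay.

Pre-subsidy: 479 - 5P = -109 + 2P gives P* = 84, Q* = 59.
With the rebate, buyers effectively pay Pb = Ps − 49, where Ps is the price sellers receive.
Demand in terms of Ps becomes Qd = 479 − 5(Ps − 49) = 724 - 5Ps. Setting this equal to supply: 724 - 5Ps = -109 + 2Ps, so Ps = 119.
Buyers pay Pb = 119 − 49 = 70; Q' = -109 + 2·119 = 129.
Government outlay = subsidy × quantity = 49 × 129 = 6321.

Government cost = $6321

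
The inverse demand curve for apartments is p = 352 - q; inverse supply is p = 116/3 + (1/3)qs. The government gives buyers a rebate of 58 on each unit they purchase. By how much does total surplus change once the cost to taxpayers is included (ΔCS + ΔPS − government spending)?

Net change in total surplus = -1261.5

Pre-subsidy: 352 - q = 116/3 + (1/3)q gives q* = 235 and p* = 117.
With the rebate, buyers effectively pay pb = ps − 58, where ps is the price sellers receive.
On the curves, pb = 352 - q and ps = 116/3 + (1/3)q; the wedge ps − pb = 58 gives 116/3 + (1/3)q − (352 - q) = 58, so q' = 278.5.
Then pb = 352 − 1·278.5 = 73.5 and ps = 116/3 + (1/3)·278.5 = 131.5.
ΔCS = ½(235 + 278.5)(117 − 73.5) = 11168.625; ΔPS = ½(235 + 278.5)(131.5 − 117) = 3722.875.
Government spending = 58 × 278.5 = 16153.
Net change = 11168.625 + 3722.875 − 16153 = -1261.5. The loss equals the DWL triangle ½·58·43.5.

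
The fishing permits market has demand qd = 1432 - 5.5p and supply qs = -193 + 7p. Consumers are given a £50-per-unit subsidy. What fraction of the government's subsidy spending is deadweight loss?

DWL / government spending = 77/871

Pre-subsidy: 1432 - 5.5p = -193 + 7p gives p* = 130, q* = 717.
With the rebate, buyers effectively pay pb = ps − 50, where ps is the price sellers receive.
Demand in terms of ps becomes qd = 1432 − 5.5(ps − 50) = 1707 - 5.5ps. Setting this equal to supply: 1707 - 5.5ps = -193 + 7ps, so ps = 152.
Buyers pay pb = 152 − 50 = 102; q' = -193 + 7·152 = 871.
ΔCS = ½(717 + 871)(130 − 102) = 22232; ΔPS = ½(717 + 871)(152 − 130) = 17468.
Government spending = 50 × 871 = 43550.
DWL = ½ × 50 × (871 − 717) = 3850; fraction = 3850 / 43550 = 77/871.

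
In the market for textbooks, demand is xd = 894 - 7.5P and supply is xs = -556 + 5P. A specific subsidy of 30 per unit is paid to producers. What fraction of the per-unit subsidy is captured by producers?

Pre-subsidy: 894 - 7.5P = -556 + 5P gives P* = 116, x* = 24.
With the subsidy, sellers receive Ps = Pb + 30 for each unit, where Pb is the price buyers pay.
Supply in terms of Pb becomes xs = -556 + 5(Pb + 30) = -406 + 5Pb. Setting this equal to demand: 894 - 7.5Pb = -406 + 5Pb, so Pb = 104.
Sellers receive Ps = 104 + 30 = 134; x' = 894 − 7.5·104 = 114.
Buyers' price falls by P* − Pb = 116 − 104 = 12; sellers' price rises by Ps − P* = 134 − 116 = 18.
So producers capture 18/30 = 0.6 of each unit of subsidy.

Producer share = 0.6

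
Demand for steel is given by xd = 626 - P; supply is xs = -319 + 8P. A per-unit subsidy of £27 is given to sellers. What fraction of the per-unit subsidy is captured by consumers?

Pre-subsidy: 626 - P = -319 + 8P gives P* = 105, x* = 521.
With the subsidy, sellers receive Ps = Pb + 27 for each unit, where Pb is the price buyers pay.
Supply in terms of Pb becomes xs = -319 + 8(Pb + 27) = -103 + 8Pb. Setting this equal to demand: 626 - Pb = -103 + 8Pb, so Pb = 81.
Sellers receive Ps = 81 + 27 = 108; x' = 626 − 1·81 = 545.
Buyers' price falls by P* − Pb = 105 − 81 = 24; sellers' price rises by Ps − P* = 108 − 105 = 3.
So consumers capture 24/27 = 8/9 of each unit of subsidy.

Consumer share = 8/9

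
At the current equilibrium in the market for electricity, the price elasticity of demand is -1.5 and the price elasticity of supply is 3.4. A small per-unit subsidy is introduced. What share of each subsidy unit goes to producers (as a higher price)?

For a small subsidy around the equilibrium, the benefit split depends on the relative slopes, which at a point are proportional to the elasticities.
Buyer share = εs/(εs + |εd|) = 3.4/(3.4 + 1.5) = 34/49; seller share = |εd|/(εs + |εd|) = 15/49.
So producers capture 15/49 of the subsidy.

Producer share = 15/49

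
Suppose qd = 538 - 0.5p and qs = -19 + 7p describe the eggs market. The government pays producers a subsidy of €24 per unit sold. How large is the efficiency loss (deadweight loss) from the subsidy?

Deadweight loss = €134.4

Pre-subsidy: 538 - 0.5p = -19 + 7p gives p* = 1114/15, q* = 7513/15.
With the subsidy, sellers receive ps = pb + 24 for each unit, where pb is the price buyers pay.
Supply in terms of pb becomes qs = -19 + 7(pb + 24) = 149 + 7pb. Setting this equal to demand: 538 - 0.5pb = 149 + 7pb, so pb = 778/15.
Sellers receive ps = 778/15 + 24 = 1138/15; q' = 538 − 0.5·(778/15) = 7681/15.
The subsidy expands output by 7681/15 − 7513/15 = 11.2 past the efficient level; on those units the gap between marginal cost and willingness to pay runs from 0 up to 24.
DWL = ½ × 24 × 11.2 = 134.4.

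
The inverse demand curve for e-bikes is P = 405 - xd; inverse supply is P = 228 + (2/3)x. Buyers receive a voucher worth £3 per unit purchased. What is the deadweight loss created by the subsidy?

Pre-subsidy: 405 - x = 228 + (2/3)x gives x* = 106.2 and P* = 298.8.
With the rebate, buyers effectively pay Pb = Ps − 3, where Ps is the price sellers receive.
On the curves, Pb = 405 - x and Ps = 228 + (2/3)x; the wedge Ps − Pb = 3 gives 228 + (2/3)x − (405 - x) = 3, so x' = 108.
Then Pb = 405 − 1·108 = 297 and Ps = 228 + (2/3)·108 = 300.
The subsidy expands output by 108 − 106.2 = 1.8 past the efficient level; on those units the gap between marginal cost and willingness to pay runs from 0 up to 3.
DWL = ½ × 3 × 1.8 = 2.7.

Deadweight loss = £2.7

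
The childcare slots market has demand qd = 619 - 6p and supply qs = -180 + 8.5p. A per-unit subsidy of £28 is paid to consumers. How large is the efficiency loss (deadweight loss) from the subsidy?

Deadweight loss = 39984/29

Pre-subsidy: 619 - 6p = -180 + 8.5p gives p* = 1598/29, q* = 8363/29.
With the rebate, buyers effectively pay pb = ps − 28, where ps is the price sellers receive.
Demand in terms of ps becomes qd = 619 − 6(ps − 28) = 787 - 6ps. Setting this equal to supply: 787 - 6ps = -180 + 8.5ps, so ps = 1934/29.
Buyers pay pb = 1934/29 − 28 = 1122/29; q' = -180 + 8.5·(1934/29) = 11219/29.
The subsidy expands output by 11219/29 − 8363/29 = 2856/29 past the efficient level; on those units the gap between marginal cost and willingness to pay runs from 0 up to 28.
DWL = ½ × 28 × 2856/29 = 39984/29.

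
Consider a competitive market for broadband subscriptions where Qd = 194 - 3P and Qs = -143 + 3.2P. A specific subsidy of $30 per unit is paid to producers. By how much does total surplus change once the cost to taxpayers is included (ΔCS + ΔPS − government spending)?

Pre-subsidy: 194 - 3P = -143 + 3.2P gives P* = 1685/31, Q* = 959/31.
With the subsidy, sellers receive Ps = Pb + 30 for each unit, where Pb is the price buyers pay.
Supply in terms of Pb becomes Qs = -143 + 3.2(Pb + 30) = -47 + 3.2Pb. Setting this equal to demand: 194 - 3Pb = -47 + 3.2Pb, so Pb = 1205/31.
Sellers receive Ps = 1205/31 + 30 = 2135/31; Q' = 194 − 3·(1205/31) = 2399/31.
ΔCS = ½(959/31 + 2399/31)(1685/31 − 1205/31) = 805920/961; ΔPS = ½(959/31 + 2399/31)(2135/31 − 1685/31) = 755550/961.
Government spending = 30 × 2399/31 = 71970/31.
Net change = 805920/961 + 755550/961 − 71970/31 = -21600/31. The loss equals the DWL triangle ½·30·1440/31.

Net change in total surplus = -21600/31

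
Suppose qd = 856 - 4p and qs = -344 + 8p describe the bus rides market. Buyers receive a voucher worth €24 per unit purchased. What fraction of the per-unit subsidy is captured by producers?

Pre-subsidy: 856 - 4p = -344 + 8p gives p* = 100, q* = 456.
With the rebate, buyers effectively pay pb = ps − 24, where ps is the price sellers receive.
Demand in terms of ps becomes qd = 856 − 4(ps − 24) = 952 - 4ps. Setting this equal to supply: 952 - 4ps = -344 + 8ps, so ps = 108.
Buyers pay pb = 108 − 24 = 84; q' = -344 + 8·108 = 520.
Buyers' price falls by p* − pb = 100 − 84 = 16; sellers' price rises by ps − p* = 108 − 100 = 8.
So producers capture 8/24 = 1/3 of each unit of subsidy.

Producer share = 1/3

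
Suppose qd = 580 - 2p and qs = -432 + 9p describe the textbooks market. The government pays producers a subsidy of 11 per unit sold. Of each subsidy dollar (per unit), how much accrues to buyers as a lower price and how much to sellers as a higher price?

Pre-subsidy: 580 - 2p = -432 + 9p gives p* = 92, q* = 396.
With the subsidy, sellers receive ps = pb + 11 for each unit, where pb is the price buyers pay.
Supply in terms of pb becomes qs = -432 + 9(pb + 11) = -333 + 9pb. Setting this equal to demand: 580 - 2pb = -333 + 9pb, so pb = 83.
Sellers receive ps = 83 + 11 = 94; q' = 580 − 2·83 = 414.
Buyers' price falls by p* − pb = 92 − 83 = 9; sellers' price rises by ps − p* = 94 − 92 = 2.

Buyers gain 9 per unit; sellers gain 2 per unit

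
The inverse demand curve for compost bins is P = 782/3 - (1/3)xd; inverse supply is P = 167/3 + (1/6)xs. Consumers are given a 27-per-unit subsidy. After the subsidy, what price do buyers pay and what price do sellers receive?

Buyers pay 106; sellers receive 133

Pre-subsidy: 782/3 - (1/3)x = 167/3 + (1/6)x gives x* = 410 and P* = 124.
With the rebate, buyers effectively pay Pb = Ps − 27, where Ps is the price sellers receive.
On the curves, Pb = 782/3 - (1/3)x and Ps = 167/3 + (1/6)x; the wedge Ps − Pb = 27 gives 167/3 + (1/6)x − (782/3 - (1/3)x) = 27, so x' = 464.
Then Pb = 782/3 − (1/3)·464 = 106 and Ps = 167/3 + (1/6)·464 = 133.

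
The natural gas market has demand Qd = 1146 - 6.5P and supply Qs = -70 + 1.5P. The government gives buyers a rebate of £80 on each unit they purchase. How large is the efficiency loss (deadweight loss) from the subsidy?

Deadweight loss = £3900

Pre-subsidy: 1146 - 6.5P = -70 + 1.5P gives P* = 152, Q* = 158.
With the rebate, buyers effectively pay Pb = Ps − 80, where Ps is the price sellers receive.
Demand in terms of Ps becomes Qd = 1146 − 6.5(Ps − 80) = 1666 - 6.5Ps. Setting this equal to supply: 1666 - 6.5Ps = -70 + 1.5Ps, so Ps = 217.
Buyers pay Pb = 217 − 80 = 137; Q' = -70 + 1.5·217 = 255.5.
The subsidy expands output by 255.5 − 158 = 97.5 past the efficient level; on those units the gap between marginal cost and willingness to pay runs from 0 up to 80.
DWL = ½ × 80 × 97.5 = 3900.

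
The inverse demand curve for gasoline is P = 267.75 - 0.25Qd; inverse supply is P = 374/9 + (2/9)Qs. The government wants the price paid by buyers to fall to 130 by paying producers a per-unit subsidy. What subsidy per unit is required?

At a buyer price of 130, quantity demanded is 1071 − 4·130 = 551.
Sellers supply 551 only when they receive Ps = 374/9 + (2/9)·551 = 164.
s = Ps − Pb = 164 − 130 = 34.

Required subsidy s = 34 per unit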